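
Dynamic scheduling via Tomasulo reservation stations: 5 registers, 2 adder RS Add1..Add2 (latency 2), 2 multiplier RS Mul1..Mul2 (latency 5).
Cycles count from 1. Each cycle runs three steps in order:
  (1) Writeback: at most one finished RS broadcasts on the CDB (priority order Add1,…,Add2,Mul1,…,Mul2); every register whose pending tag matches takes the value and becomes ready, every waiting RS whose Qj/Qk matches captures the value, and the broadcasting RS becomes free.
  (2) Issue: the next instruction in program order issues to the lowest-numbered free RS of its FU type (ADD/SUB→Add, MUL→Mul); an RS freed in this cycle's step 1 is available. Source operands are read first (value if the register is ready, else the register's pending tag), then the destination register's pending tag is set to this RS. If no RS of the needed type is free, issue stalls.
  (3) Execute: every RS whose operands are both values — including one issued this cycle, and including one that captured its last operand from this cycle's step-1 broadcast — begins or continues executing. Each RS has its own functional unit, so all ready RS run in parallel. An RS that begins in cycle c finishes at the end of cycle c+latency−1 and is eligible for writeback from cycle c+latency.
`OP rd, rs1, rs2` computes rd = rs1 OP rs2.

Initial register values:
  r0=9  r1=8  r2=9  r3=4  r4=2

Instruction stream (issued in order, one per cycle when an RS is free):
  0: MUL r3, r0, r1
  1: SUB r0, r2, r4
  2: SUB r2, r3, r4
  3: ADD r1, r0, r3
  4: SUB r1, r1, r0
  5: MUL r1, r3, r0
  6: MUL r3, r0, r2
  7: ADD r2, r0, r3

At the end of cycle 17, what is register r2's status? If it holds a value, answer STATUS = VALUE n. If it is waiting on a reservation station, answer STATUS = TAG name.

c1: issue MUL r3<-Mul1 | r0:9,r1:8,r2:9,r3:Mul1,r4:2
c2: issue SUB r0<-Add1 | r0:Add1,r1:8,r2:9,r3:Mul1,r4:2
c3: issue SUB r2<-Add2 | r0:Add1,r1:8,r2:Add2,r3:Mul1,r4:2
c4: CDB Add1=7; issue ADD r1<-Add1 | r0:7,r1:Add1,r2:Add2,r3:Mul1,r4:2
c5: stall | r0:7,r1:Add1,r2:Add2,r3:Mul1,r4:2
c6: CDB Mul1=72; stall | r0:7,r1:Add1,r2:Add2,r3:72,r4:2
c7: stall | r0:7,r1:Add1,r2:Add2,r3:72,r4:2
c8: CDB Add1=79; issue SUB r1<-Add1 | r0:7,r1:Add1,r2:Add2,r3:72,r4:2
c9: CDB Add2=70; issue MUL r1<-Mul1 | r0:7,r1:Mul1,r2:70,r3:72,r4:2
c10: CDB Add1=72; issue MUL r3<-Mul2 | r0:7,r1:Mul1,r2:70,r3:Mul2,r4:2
c11: issue ADD r2<-Add1 | r0:7,r1:Mul1,r2:Add1,r3:Mul2,r4:2
c12: - | r0:7,r1:Mul1,r2:Add1,r3:Mul2,r4:2
c13: - | r0:7,r1:Mul1,r2:Add1,r3:Mul2,r4:2
c14: CDB Mul1=504 | r0:7,r1:504,r2:Add1,r3:Mul2,r4:2
c15: CDB Mul2=490 | r0:7,r1:504,r2:Add1,r3:490,r4:2
c16: - | r0:7,r1:504,r2:Add1,r3:490,r4:2
c17: CDB Add1=497 | r0:7,r1:504,r2:497,r3:490,r4:2

STATUS = VALUE 497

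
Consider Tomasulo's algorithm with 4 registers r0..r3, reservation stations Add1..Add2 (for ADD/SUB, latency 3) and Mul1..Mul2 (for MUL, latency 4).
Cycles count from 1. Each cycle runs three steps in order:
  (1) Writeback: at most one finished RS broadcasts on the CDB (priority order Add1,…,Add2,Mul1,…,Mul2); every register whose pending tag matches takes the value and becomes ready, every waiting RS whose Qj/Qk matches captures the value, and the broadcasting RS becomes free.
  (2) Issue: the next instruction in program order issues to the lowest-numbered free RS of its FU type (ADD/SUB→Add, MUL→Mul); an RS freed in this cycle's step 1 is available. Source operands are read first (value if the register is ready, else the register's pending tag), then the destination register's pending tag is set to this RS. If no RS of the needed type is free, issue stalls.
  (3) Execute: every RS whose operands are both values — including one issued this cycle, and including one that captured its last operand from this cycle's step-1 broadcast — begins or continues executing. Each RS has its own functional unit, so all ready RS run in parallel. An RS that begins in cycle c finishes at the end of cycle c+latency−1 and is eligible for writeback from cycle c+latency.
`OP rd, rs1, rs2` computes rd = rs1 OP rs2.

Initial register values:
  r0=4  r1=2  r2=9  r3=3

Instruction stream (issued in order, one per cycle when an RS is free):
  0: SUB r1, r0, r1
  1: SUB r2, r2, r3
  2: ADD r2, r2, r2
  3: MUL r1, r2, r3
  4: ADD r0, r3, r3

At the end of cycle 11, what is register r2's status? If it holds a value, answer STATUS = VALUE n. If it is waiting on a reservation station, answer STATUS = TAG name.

  c1: issue SUB r1<-Add1  regs: r0:4,r1:Add1,r2:9,r3:3
  c2: issue SUB r2<-Add2  regs: r0:4,r1:Add1,r2:Add2,r3:3
  c3: stall  regs: r0:4,r1:Add1,r2:Add2,r3:3
  c4: CDB Add1=2; issue ADD r2<-Add1  regs: r0:4,r1:2,r2:Add1,r3:3
  c5: CDB Add2=6; issue MUL r1<-Mul1  regs: r0:4,r1:Mul1,r2:Add1,r3:3
  c6: issue ADD r0<-Add2  regs: r0:Add2,r1:Mul1,r2:Add1,r3:3
  c7: -  regs: r0:Add2,r1:Mul1,r2:Add1,r3:3
  c8: CDB Add1=12  regs: r0:Add2,r1:Mul1,r2:12,r3:3
  c9: CDB Add2=6  regs: r0:6,r1:Mul1,r2:12,r3:3
  c10: -  regs: r0:6,r1:Mul1,r2:12,r3:3
  c11: -  regs: r0:6,r1:Mul1,r2:12,r3:3

STATUS = VALUE 12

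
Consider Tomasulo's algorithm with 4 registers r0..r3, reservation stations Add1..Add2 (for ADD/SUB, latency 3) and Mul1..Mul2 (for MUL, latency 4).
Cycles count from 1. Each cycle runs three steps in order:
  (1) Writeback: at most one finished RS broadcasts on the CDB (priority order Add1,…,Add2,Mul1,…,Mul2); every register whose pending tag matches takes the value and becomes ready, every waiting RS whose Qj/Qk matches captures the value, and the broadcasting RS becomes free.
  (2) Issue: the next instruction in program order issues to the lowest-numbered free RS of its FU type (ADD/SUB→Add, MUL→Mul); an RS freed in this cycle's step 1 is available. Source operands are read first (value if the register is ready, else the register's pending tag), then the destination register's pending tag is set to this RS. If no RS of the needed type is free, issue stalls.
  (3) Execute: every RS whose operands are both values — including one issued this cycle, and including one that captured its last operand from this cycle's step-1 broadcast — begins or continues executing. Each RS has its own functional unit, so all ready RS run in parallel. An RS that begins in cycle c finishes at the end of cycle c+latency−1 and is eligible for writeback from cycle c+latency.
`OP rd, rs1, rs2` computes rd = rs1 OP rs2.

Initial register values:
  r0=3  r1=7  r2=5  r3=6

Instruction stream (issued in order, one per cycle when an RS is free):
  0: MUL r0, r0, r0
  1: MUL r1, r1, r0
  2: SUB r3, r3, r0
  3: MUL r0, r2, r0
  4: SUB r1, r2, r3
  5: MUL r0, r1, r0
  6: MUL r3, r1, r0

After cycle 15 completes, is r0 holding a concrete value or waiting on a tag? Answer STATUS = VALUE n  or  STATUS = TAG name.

cycle 1: issue MUL r0<-Mul1 // r0:Mul1,r1:7,r2:5,r3:6
cycle 2: issue MUL r1<-Mul2 // r0:Mul1,r1:Mul2,r2:5,r3:6
cycle 3: issue SUB r3<-Add1 // r0:Mul1,r1:Mul2,r2:5,r3:Add1
cycle 4: stall // r0:Mul1,r1:Mul2,r2:5,r3:Add1
cycle 5: CDB Mul1=9; issue MUL r0<-Mul1 // r0:Mul1,r1:Mul2,r2:5,r3:Add1
cycle 6: issue SUB r1<-Add2 // r0:Mul1,r1:Add2,r2:5,r3:Add1
cycle 7: stall // r0:Mul1,r1:Add2,r2:5,r3:Add1
cycle 8: CDB Add1=-3; stall // r0:Mul1,r1:Add2,r2:5,r3:-3
cycle 9: CDB Mul1=45; issue MUL r0<-Mul1 // r0:Mul1,r1:Add2,r2:5,r3:-3
cycle 10: CDB Mul2=63; issue MUL r3<-Mul2 // r0:Mul1,r1:Add2,r2:5,r3:Mul2
cycle 11: CDB Add2=8 // r0:Mul1,r1:8,r2:5,r3:Mul2
cycle 12: - // r0:Mul1,r1:8,r2:5,r3:Mul2
cycle 13: - // r0:Mul1,r1:8,r2:5,r3:Mul2
cycle 14: - // r0:Mul1,r1:8,r2:5,r3:Mul2
cycle 15: CDB Mul1=360 // r0:360,r1:8,r2:5,r3:Mul2

STATUS = VALUE 360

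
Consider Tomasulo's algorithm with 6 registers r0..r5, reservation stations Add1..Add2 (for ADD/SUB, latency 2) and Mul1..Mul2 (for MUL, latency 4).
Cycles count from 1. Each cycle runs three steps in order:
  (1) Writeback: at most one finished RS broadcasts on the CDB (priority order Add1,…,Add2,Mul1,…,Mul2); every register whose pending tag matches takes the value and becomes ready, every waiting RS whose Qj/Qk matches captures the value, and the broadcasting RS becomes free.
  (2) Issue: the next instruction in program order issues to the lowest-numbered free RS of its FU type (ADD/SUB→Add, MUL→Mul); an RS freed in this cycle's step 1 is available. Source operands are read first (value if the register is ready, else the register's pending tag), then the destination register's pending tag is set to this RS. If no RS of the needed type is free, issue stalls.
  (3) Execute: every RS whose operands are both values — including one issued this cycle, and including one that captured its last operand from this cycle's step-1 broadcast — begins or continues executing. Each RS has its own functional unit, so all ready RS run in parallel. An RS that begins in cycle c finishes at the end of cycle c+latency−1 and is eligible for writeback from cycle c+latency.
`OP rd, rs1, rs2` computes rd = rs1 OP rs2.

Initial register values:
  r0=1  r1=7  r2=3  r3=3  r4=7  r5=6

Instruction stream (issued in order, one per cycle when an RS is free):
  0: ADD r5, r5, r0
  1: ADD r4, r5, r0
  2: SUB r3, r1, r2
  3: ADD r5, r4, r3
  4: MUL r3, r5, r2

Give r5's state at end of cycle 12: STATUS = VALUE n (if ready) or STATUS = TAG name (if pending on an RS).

cycle 1: issue ADD r5<-Add1 // r0:1,r1:7,r2:3,r3:3,r4:7,r5:Add1
cycle 2: issue ADD r4<-Add2 // r0:1,r1:7,r2:3,r3:3,r4:Add2,r5:Add1
cycle 3: CDB Add1=7; issue SUB r3<-Add1 // r0:1,r1:7,r2:3,r3:Add1,r4:Add2,r5:7
cycle 4: stall // r0:1,r1:7,r2:3,r3:Add1,r4:Add2,r5:7
cycle 5: CDB Add1=4; issue ADD r5<-Add1 // r0:1,r1:7,r2:3,r3:4,r4:Add2,r5:Add1
cycle 6: CDB Add2=8; issue MUL r3<-Mul1 // r0:1,r1:7,r2:3,r3:Mul1,r4:8,r5:Add1
cycle 7: - // r0:1,r1:7,r2:3,r3:Mul1,r4:8,r5:Add1
cycle 8: CDB Add1=12 // r0:1,r1:7,r2:3,r3:Mul1,r4:8,r5:12
cycle 9: - // r0:1,r1:7,r2:3,r3:Mul1,r4:8,r5:12
cycle 10: - // r0:1,r1:7,r2:3,r3:Mul1,r4:8,r5:12
cycle 11: - // r0:1,r1:7,r2:3,r3:Mul1,r4:8,r5:12
cycle 12: CDB Mul1=36 // r0:1,r1:7,r2:3,r3:36,r4:8,r5:12

STATUS = VALUE 12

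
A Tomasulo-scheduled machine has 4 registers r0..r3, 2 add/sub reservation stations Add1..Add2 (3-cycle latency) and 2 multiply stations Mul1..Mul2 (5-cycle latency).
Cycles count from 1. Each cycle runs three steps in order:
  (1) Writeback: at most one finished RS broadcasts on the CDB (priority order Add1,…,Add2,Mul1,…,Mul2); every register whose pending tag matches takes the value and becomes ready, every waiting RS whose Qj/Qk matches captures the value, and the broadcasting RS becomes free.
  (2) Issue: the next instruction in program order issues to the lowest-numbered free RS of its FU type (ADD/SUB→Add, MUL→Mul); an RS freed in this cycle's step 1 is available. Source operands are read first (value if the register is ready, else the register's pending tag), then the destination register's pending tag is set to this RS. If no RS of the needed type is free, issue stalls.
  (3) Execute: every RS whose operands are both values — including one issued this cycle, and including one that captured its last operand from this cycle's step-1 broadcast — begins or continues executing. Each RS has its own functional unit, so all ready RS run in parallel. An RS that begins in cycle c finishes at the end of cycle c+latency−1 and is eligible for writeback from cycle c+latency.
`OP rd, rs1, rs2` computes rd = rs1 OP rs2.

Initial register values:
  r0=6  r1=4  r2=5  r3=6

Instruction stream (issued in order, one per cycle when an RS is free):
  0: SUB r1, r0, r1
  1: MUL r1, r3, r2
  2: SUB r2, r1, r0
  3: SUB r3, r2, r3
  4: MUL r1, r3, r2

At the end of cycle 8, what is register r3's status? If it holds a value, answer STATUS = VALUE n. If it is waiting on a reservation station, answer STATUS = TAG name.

STATUS = TAG Add1

cycle 1: issue SUB r1<-Add1 // r0:6,r1:Add1,r2:5,r3:6
cycle 2: issue MUL r1<-Mul1 // r0:6,r1:Mul1,r2:5,r3:6
cycle 3: issue SUB r2<-Add2 // r0:6,r1:Mul1,r2:Add2,r3:6
cycle 4: CDB Add1=2; issue SUB r3<-Add1 // r0:6,r1:Mul1,r2:Add2,r3:Add1
cycle 5: issue MUL r1<-Mul2 // r0:6,r1:Mul2,r2:Add2,r3:Add1
cycle 6: - // r0:6,r1:Mul2,r2:Add2,r3:Add1
cycle 7: CDB Mul1=30 // r0:6,r1:Mul2,r2:Add2,r3:Add1
cycle 8: - // r0:6,r1:Mul2,r2:Add2,r3:Add1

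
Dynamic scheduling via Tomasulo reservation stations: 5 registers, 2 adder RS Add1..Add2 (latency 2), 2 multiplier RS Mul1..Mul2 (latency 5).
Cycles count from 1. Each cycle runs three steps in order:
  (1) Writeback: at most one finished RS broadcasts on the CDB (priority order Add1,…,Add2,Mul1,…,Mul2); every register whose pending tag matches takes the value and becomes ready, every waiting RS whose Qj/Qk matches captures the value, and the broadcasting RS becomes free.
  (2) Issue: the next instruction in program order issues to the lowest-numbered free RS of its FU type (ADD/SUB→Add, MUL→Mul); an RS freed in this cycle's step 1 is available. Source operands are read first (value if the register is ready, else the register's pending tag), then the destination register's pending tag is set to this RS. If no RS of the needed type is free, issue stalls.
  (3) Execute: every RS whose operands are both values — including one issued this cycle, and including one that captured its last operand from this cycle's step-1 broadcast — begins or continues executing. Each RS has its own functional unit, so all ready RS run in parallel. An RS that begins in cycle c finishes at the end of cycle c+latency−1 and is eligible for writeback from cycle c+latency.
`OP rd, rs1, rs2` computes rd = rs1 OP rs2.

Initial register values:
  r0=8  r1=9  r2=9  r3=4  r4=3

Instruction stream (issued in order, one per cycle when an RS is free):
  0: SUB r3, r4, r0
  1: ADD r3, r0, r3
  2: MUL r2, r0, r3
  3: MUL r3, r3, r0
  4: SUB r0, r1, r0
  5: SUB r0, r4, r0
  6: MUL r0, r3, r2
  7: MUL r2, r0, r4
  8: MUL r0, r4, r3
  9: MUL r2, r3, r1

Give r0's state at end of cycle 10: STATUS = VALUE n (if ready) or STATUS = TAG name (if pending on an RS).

STATUS = TAG Mul1

  c1: issue SUB r3<-Add1  regs: r0:8,r1:9,r2:9,r3:Add1,r4:3
  c2: issue ADD r3<-Add2  regs: r0:8,r1:9,r2:9,r3:Add2,r4:3
  c3: CDB Add1=-5; issue MUL r2<-Mul1  regs: r0:8,r1:9,r2:Mul1,r3:Add2,r4:3
  c4: issue MUL r3<-Mul2  regs: r0:8,r1:9,r2:Mul1,r3:Mul2,r4:3
  c5: CDB Add2=3; issue SUB r0<-Add1  regs: r0:Add1,r1:9,r2:Mul1,r3:Mul2,r4:3
  c6: issue SUB r0<-Add2  regs: r0:Add2,r1:9,r2:Mul1,r3:Mul2,r4:3
  c7: CDB Add1=1; stall  regs: r0:Add2,r1:9,r2:Mul1,r3:Mul2,r4:3
  c8: stall  regs: r0:Add2,r1:9,r2:Mul1,r3:Mul2,r4:3
  c9: CDB Add2=2; stall  regs: r0:2,r1:9,r2:Mul1,r3:Mul2,r4:3
  c10: CDB Mul1=24; issue MUL r0<-Mul1  regs: r0:Mul1,r1:9,r2:24,r3:Mul2,r4:3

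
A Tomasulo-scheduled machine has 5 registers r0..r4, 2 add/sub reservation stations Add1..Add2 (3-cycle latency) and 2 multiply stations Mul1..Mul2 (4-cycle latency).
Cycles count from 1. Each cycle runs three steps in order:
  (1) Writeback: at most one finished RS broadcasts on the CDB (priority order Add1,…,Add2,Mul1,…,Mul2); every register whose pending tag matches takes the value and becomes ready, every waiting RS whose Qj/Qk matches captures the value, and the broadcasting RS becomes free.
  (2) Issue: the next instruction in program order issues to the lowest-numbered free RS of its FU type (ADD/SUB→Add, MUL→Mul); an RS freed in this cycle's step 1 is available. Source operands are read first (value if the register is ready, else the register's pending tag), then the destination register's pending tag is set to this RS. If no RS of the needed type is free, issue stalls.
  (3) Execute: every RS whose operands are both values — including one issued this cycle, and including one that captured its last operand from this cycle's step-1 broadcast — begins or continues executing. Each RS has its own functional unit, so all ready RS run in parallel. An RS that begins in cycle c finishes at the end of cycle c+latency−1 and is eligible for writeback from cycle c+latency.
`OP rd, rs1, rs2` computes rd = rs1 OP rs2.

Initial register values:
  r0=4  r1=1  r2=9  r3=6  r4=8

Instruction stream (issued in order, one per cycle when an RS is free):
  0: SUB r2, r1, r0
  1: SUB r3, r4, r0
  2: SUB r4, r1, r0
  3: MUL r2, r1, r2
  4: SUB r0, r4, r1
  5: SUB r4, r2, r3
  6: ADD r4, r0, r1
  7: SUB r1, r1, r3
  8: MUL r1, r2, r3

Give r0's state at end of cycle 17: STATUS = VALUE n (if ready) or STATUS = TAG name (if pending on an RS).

STATUS = VALUE -4

cycle 1: issue SUB r2<-Add1 // r0:4,r1:1,r2:Add1,r3:6,r4:8
cycle 2: issue SUB r3<-Add2 // r0:4,r1:1,r2:Add1,r3:Add2,r4:8
cycle 3: stall // r0:4,r1:1,r2:Add1,r3:Add2,r4:8
cycle 4: CDB Add1=-3; issue SUB r4<-Add1 // r0:4,r1:1,r2:-3,r3:Add2,r4:Add1
cycle 5: CDB Add2=4; issue MUL r2<-Mul1 // r0:4,r1:1,r2:Mul1,r3:4,r4:Add1
cycle 6: issue SUB r0<-Add2 // r0:Add2,r1:1,r2:Mul1,r3:4,r4:Add1
cycle 7: CDB Add1=-3; issue SUB r4<-Add1 // r0:Add2,r1:1,r2:Mul1,r3:4,r4:Add1
cycle 8: stall // r0:Add2,r1:1,r2:Mul1,r3:4,r4:Add1
cycle 9: CDB Mul1=-3; stall // r0:Add2,r1:1,r2:-3,r3:4,r4:Add1
cycle 10: CDB Add2=-4; issue ADD r4<-Add2 // r0:-4,r1:1,r2:-3,r3:4,r4:Add2
cycle 11: stall // r0:-4,r1:1,r2:-3,r3:4,r4:Add2
cycle 12: CDB Add1=-7; issue SUB r1<-Add1 // r0:-4,r1:Add1,r2:-3,r3:4,r4:Add2
cycle 13: CDB Add2=-3; issue MUL r1<-Mul1 // r0:-4,r1:Mul1,r2:-3,r3:4,r4:-3
cycle 14: - // r0:-4,r1:Mul1,r2:-3,r3:4,r4:-3
cycle 15: CDB Add1=-3 // r0:-4,r1:Mul1,r2:-3,r3:4,r4:-3
cycle 16: - // r0:-4,r1:Mul1,r2:-3,r3:4,r4:-3
cycle 17: CDB Mul1=-12 // r0:-4,r1:-12,r2:-3,r3:4,r4:-3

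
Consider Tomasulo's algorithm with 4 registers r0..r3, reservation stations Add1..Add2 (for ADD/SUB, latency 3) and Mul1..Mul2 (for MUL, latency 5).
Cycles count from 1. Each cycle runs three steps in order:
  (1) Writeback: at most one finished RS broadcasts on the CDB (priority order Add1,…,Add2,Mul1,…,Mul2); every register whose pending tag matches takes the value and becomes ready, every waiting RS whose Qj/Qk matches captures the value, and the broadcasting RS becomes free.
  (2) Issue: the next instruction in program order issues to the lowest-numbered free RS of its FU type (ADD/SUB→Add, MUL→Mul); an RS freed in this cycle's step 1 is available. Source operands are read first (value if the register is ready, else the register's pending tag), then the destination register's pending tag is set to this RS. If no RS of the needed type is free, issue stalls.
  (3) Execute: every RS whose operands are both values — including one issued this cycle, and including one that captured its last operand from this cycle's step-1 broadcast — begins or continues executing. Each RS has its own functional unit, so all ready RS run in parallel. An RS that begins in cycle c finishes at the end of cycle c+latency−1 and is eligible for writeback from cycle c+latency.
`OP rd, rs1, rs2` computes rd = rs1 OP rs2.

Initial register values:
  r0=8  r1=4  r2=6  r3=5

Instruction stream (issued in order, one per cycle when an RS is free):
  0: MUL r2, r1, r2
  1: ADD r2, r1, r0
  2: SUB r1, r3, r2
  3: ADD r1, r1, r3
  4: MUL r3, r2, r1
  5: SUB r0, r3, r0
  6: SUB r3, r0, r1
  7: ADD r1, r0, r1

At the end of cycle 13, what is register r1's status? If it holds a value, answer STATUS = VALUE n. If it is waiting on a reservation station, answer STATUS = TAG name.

STATUS = VALUE -2

cycle 1: issue MUL r2<-Mul1 // r0:8,r1:4,r2:Mul1,r3:5
cycle 2: issue ADD r2<-Add1 // r0:8,r1:4,r2:Add1,r3:5
cycle 3: issue SUB r1<-Add2 // r0:8,r1:Add2,r2:Add1,r3:5
cycle 4: stall // r0:8,r1:Add2,r2:Add1,r3:5
cycle 5: CDB Add1=12; issue ADD r1<-Add1 // r0:8,r1:Add1,r2:12,r3:5
cycle 6: CDB Mul1=24; issue MUL r3<-Mul1 // r0:8,r1:Add1,r2:12,r3:Mul1
cycle 7: stall // r0:8,r1:Add1,r2:12,r3:Mul1
cycle 8: CDB Add2=-7; issue SUB r0<-Add2 // r0:Add2,r1:Add1,r2:12,r3:Mul1
cycle 9: stall // r0:Add2,r1:Add1,r2:12,r3:Mul1
cycle 10: stall // r0:Add2,r1:Add1,r2:12,r3:Mul1
cycle 11: CDB Add1=-2; issue SUB r3<-Add1 // r0:Add2,r1:-2,r2:12,r3:Add1
cycle 12: stall // r0:Add2,r1:-2,r2:12,r3:Add1
cycle 13: stall // r0:Add2,r1:-2,r2:12,r3:Add1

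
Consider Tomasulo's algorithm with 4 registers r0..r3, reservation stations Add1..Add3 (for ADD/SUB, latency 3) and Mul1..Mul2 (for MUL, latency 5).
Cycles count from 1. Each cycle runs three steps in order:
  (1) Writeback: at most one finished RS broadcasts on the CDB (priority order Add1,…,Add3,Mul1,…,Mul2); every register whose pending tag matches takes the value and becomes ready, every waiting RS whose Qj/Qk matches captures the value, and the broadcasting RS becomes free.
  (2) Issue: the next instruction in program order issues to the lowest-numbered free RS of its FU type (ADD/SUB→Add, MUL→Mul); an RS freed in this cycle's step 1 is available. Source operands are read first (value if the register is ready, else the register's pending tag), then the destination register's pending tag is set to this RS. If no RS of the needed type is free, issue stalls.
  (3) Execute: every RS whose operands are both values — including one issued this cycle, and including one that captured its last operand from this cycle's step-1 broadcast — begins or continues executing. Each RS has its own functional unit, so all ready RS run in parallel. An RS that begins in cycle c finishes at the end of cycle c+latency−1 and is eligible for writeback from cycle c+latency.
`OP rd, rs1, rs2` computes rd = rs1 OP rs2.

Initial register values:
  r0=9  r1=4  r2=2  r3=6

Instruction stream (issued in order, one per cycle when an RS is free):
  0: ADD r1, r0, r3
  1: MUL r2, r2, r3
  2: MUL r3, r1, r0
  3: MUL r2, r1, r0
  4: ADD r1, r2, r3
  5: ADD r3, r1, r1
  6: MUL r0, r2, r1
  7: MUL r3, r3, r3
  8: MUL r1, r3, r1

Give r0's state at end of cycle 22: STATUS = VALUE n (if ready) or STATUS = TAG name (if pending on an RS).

cycle 1: issue ADD r1<-Add1 // r0:9,r1:Add1,r2:2,r3:6
cycle 2: issue MUL r2<-Mul1 // r0:9,r1:Add1,r2:Mul1,r3:6
cycle 3: issue MUL r3<-Mul2 // r0:9,r1:Add1,r2:Mul1,r3:Mul2
cycle 4: CDB Add1=15; stall // r0:9,r1:15,r2:Mul1,r3:Mul2
cycle 5: stall // r0:9,r1:15,r2:Mul1,r3:Mul2
cycle 6: stall // r0:9,r1:15,r2:Mul1,r3:Mul2
cycle 7: CDB Mul1=12; issue MUL r2<-Mul1 // r0:9,r1:15,r2:Mul1,r3:Mul2
cycle 8: issue ADD r1<-Add1 // r0:9,r1:Add1,r2:Mul1,r3:Mul2
cycle 9: CDB Mul2=135; issue ADD r3<-Add2 // r0:9,r1:Add1,r2:Mul1,r3:Add2
cycle 10: issue MUL r0<-Mul2 // r0:Mul2,r1:Add1,r2:Mul1,r3:Add2
cycle 11: stall // r0:Mul2,r1:Add1,r2:Mul1,r3:Add2
cycle 12: CDB Mul1=135; issue MUL r3<-Mul1 // r0:Mul2,r1:Add1,r2:135,r3:Mul1
cycle 13: stall // r0:Mul2,r1:Add1,r2:135,r3:Mul1
cycle 14: stall // r0:Mul2,r1:Add1,r2:135,r3:Mul1
cycle 15: CDB Add1=270; stall // r0:Mul2,r1:270,r2:135,r3:Mul1
cycle 16: stall // r0:Mul2,r1:270,r2:135,r3:Mul1
cycle 17: stall // r0:Mul2,r1:270,r2:135,r3:Mul1
cycle 18: CDB Add2=540; stall // r0:Mul2,r1:270,r2:135,r3:Mul1
cycle 19: stall // r0:Mul2,r1:270,r2:135,r3:Mul1
cycle 20: CDB Mul2=36450; issue MUL r1<-Mul2 // r0:36450,r1:Mul2,r2:135,r3:Mul1
cycle 21: - // r0:36450,r1:Mul2,r2:135,r3:Mul1
cycle 22: - // r0:36450,r1:Mul2,r2:135,r3:Mul1

STATUS = VALUE 36450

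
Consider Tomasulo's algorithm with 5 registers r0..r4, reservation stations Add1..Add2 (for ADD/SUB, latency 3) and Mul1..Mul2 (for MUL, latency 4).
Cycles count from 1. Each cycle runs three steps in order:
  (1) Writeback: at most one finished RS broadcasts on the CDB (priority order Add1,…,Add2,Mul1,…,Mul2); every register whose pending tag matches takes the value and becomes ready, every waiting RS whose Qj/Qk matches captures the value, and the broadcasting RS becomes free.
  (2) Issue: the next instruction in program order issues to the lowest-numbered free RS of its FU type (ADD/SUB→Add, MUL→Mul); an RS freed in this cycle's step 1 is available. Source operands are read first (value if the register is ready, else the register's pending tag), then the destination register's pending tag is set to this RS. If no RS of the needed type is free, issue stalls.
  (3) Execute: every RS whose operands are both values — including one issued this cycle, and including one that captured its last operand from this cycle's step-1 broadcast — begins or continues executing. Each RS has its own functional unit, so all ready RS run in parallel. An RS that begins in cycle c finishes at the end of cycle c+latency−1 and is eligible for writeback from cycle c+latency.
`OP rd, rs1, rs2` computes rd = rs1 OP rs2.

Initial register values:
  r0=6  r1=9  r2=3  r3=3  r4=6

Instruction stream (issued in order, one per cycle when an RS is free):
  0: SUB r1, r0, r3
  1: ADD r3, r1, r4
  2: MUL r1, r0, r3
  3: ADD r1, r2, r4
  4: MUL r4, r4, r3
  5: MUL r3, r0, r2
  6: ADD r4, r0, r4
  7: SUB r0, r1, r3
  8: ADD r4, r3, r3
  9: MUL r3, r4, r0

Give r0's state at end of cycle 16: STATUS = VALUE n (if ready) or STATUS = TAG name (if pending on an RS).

cycle 1: issue SUB r1<-Add1 // r0:6,r1:Add1,r2:3,r3:3,r4:6
cycle 2: issue ADD r3<-Add2 // r0:6,r1:Add1,r2:3,r3:Add2,r4:6
cycle 3: issue MUL r1<-Mul1 // r0:6,r1:Mul1,r2:3,r3:Add2,r4:6
cycle 4: CDB Add1=3; issue ADD r1<-Add1 // r0:6,r1:Add1,r2:3,r3:Add2,r4:6
cycle 5: issue MUL r4<-Mul2 // r0:6,r1:Add1,r2:3,r3:Add2,r4:Mul2
cycle 6: stall // r0:6,r1:Add1,r2:3,r3:Add2,r4:Mul2
cycle 7: CDB Add1=9; stall // r0:6,r1:9,r2:3,r3:Add2,r4:Mul2
cycle 8: CDB Add2=9; stall // r0:6,r1:9,r2:3,r3:9,r4:Mul2
cycle 9: stall // r0:6,r1:9,r2:3,r3:9,r4:Mul2
cycle 10: stall // r0:6,r1:9,r2:3,r3:9,r4:Mul2
cycle 11: stall // r0:6,r1:9,r2:3,r3:9,r4:Mul2
cycle 12: CDB Mul1=54; issue MUL r3<-Mul1 // r0:6,r1:9,r2:3,r3:Mul1,r4:Mul2
cycle 13: CDB Mul2=54; issue ADD r4<-Add1 // r0:6,r1:9,r2:3,r3:Mul1,r4:Add1
cycle 14: issue SUB r0<-Add2 // r0:Add2,r1:9,r2:3,r3:Mul1,r4:Add1
cycle 15: stall // r0:Add2,r1:9,r2:3,r3:Mul1,r4:Add1
cycle 16: CDB Add1=60; issue ADD r4<-Add1 // r0:Add2,r1:9,r2:3,r3:Mul1,r4:Add1

STATUS = TAG Add2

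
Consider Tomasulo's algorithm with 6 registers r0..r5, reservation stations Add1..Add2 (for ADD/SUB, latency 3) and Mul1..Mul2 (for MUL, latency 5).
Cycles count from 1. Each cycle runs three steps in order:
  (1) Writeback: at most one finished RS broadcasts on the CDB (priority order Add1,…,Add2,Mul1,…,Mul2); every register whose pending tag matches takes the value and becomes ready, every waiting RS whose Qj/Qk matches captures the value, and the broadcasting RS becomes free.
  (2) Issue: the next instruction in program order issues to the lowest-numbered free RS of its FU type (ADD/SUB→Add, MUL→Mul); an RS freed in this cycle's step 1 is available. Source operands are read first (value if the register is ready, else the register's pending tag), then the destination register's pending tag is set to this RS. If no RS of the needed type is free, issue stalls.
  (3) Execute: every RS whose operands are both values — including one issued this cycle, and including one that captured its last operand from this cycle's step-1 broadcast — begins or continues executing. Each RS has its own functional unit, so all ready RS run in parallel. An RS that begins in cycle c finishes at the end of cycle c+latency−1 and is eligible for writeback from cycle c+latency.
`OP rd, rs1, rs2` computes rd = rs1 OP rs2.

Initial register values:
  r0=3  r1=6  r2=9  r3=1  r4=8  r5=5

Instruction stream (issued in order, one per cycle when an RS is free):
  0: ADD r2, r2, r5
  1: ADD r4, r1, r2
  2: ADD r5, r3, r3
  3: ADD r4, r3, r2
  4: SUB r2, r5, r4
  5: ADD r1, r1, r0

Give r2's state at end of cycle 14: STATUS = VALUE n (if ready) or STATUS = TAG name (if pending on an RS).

STATUS = VALUE -13

c1: issue ADD r2<-Add1 | r0:3,r1:6,r2:Add1,r3:1,r4:8,r5:5
c2: issue ADD r4<-Add2 | r0:3,r1:6,r2:Add1,r3:1,r4:Add2,r5:5
c3: stall | r0:3,r1:6,r2:Add1,r3:1,r4:Add2,r5:5
c4: CDB Add1=14; issue ADD r5<-Add1 | r0:3,r1:6,r2:14,r3:1,r4:Add2,r5:Add1
c5: stall | r0:3,r1:6,r2:14,r3:1,r4:Add2,r5:Add1
c6: stall | r0:3,r1:6,r2:14,r3:1,r4:Add2,r5:Add1
c7: CDB Add1=2; issue ADD r4<-Add1 | r0:3,r1:6,r2:14,r3:1,r4:Add1,r5:2
c8: CDB Add2=20; issue SUB r2<-Add2 | r0:3,r1:6,r2:Add2,r3:1,r4:Add1,r5:2
c9: stall | r0:3,r1:6,r2:Add2,r3:1,r4:Add1,r5:2
c10: CDB Add1=15; issue ADD r1<-Add1 | r0:3,r1:Add1,r2:Add2,r3:1,r4:15,r5:2
c11: - | r0:3,r1:Add1,r2:Add2,r3:1,r4:15,r5:2
c12: - | r0:3,r1:Add1,r2:Add2,r3:1,r4:15,r5:2
c13: CDB Add1=9 | r0:3,r1:9,r2:Add2,r3:1,r4:15,r5:2
c14: CDB Add2=-13 | r0:3,r1:9,r2:-13,r3:1,r4:15,r5:2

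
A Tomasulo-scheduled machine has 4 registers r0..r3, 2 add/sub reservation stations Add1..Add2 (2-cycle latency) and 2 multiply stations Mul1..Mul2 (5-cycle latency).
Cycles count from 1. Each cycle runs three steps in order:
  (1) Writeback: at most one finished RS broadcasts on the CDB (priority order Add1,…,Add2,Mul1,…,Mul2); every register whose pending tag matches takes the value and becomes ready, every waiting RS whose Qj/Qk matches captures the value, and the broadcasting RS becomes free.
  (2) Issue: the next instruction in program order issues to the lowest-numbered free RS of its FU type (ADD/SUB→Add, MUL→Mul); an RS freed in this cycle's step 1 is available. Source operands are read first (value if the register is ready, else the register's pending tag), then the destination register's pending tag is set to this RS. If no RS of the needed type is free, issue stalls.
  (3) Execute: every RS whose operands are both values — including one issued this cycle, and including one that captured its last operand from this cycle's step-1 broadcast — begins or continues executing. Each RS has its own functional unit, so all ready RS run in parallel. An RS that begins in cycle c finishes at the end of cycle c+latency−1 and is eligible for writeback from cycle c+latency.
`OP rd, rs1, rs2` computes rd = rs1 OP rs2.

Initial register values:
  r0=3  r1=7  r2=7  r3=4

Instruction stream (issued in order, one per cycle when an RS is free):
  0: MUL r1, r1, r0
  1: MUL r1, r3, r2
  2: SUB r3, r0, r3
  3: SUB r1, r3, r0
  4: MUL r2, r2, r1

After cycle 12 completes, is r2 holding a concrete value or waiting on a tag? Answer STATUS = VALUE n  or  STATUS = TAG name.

STATUS = VALUE -28

cycle 1: issue MUL r1<-Mul1 // r0:3,r1:Mul1,r2:7,r3:4
cycle 2: issue MUL r1<-Mul2 // r0:3,r1:Mul2,r2:7,r3:4
cycle 3: issue SUB r3<-Add1 // r0:3,r1:Mul2,r2:7,r3:Add1
cycle 4: issue SUB r1<-Add2 // r0:3,r1:Add2,r2:7,r3:Add1
cycle 5: CDB Add1=-1; stall // r0:3,r1:Add2,r2:7,r3:-1
cycle 6: CDB Mul1=21; issue MUL r2<-Mul1 // r0:3,r1:Add2,r2:Mul1,r3:-1
cycle 7: CDB Add2=-4 // r0:3,r1:-4,r2:Mul1,r3:-1
cycle 8: CDB Mul2=28 // r0:3,r1:-4,r2:Mul1,r3:-1
cycle 9: - // r0:3,r1:-4,r2:Mul1,r3:-1
cycle 10: - // r0:3,r1:-4,r2:Mul1,r3:-1
cycle 11: - // r0:3,r1:-4,r2:Mul1,r3:-1
cycle 12: CDB Mul1=-28 // r0:3,r1:-4,r2:-28,r3:-1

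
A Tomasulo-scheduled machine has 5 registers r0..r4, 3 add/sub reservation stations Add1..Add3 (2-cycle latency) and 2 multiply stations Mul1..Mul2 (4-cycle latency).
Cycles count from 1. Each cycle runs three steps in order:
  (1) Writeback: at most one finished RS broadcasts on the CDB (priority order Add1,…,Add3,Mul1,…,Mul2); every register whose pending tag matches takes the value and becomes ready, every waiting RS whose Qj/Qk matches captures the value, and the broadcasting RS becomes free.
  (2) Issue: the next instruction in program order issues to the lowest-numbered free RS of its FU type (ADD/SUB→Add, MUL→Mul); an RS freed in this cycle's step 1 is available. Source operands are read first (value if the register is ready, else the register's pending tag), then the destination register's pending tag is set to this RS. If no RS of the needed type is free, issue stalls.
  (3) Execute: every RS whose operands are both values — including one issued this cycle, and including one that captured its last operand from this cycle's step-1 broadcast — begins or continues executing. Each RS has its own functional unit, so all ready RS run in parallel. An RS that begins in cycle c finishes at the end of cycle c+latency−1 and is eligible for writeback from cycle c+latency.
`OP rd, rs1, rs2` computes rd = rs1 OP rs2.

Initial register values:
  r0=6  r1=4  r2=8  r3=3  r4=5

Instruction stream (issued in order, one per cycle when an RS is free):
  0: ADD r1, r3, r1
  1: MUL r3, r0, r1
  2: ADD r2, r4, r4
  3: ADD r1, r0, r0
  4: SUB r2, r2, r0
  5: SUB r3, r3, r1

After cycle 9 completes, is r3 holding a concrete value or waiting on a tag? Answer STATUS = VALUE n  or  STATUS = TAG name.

STATUS = TAG Add2

cycle 1: issue ADD r1<-Add1 // r0:6,r1:Add1,r2:8,r3:3,r4:5
cycle 2: issue MUL r3<-Mul1 // r0:6,r1:Add1,r2:8,r3:Mul1,r4:5
cycle 3: CDB Add1=7; issue ADD r2<-Add1 // r0:6,r1:7,r2:Add1,r3:Mul1,r4:5
cycle 4: issue ADD r1<-Add2 // r0:6,r1:Add2,r2:Add1,r3:Mul1,r4:5
cycle 5: CDB Add1=10; issue SUB r2<-Add1 // r0:6,r1:Add2,r2:Add1,r3:Mul1,r4:5
cycle 6: CDB Add2=12; issue SUB r3<-Add2 // r0:6,r1:12,r2:Add1,r3:Add2,r4:5
cycle 7: CDB Add1=4 // r0:6,r1:12,r2:4,r3:Add2,r4:5
cycle 8: CDB Mul1=42 // r0:6,r1:12,r2:4,r3:Add2,r4:5
cycle 9: - // r0:6,r1:12,r2:4,r3:Add2,r4:5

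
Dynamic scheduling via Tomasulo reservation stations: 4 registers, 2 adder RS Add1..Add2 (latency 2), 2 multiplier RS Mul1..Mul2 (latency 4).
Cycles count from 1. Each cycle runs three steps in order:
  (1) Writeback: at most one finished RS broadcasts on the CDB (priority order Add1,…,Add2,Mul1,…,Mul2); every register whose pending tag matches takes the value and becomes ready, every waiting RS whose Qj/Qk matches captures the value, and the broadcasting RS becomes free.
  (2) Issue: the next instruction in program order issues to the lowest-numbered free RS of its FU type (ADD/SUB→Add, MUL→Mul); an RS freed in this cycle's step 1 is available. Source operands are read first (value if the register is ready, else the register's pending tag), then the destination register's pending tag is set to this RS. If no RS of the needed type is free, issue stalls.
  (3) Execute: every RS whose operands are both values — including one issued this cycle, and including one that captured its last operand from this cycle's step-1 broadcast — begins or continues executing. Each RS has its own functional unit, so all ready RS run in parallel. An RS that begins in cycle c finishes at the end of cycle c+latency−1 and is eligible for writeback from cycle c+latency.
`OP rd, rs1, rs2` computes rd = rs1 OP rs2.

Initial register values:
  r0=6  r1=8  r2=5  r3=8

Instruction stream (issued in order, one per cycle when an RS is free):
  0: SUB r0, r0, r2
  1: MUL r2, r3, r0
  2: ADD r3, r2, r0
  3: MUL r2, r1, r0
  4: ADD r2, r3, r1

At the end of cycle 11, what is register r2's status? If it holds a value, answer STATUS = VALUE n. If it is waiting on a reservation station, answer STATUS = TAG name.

c1: issue SUB r0<-Add1 | r0:Add1,r1:8,r2:5,r3:8
c2: issue MUL r2<-Mul1 | r0:Add1,r1:8,r2:Mul1,r3:8
c3: CDB Add1=1; issue ADD r3<-Add1 | r0:1,r1:8,r2:Mul1,r3:Add1
c4: issue MUL r2<-Mul2 | r0:1,r1:8,r2:Mul2,r3:Add1
c5: issue ADD r2<-Add2 | r0:1,r1:8,r2:Add2,r3:Add1
c6: - | r0:1,r1:8,r2:Add2,r3:Add1
c7: CDB Mul1=8 | r0:1,r1:8,r2:Add2,r3:Add1
c8: CDB Mul2=8 | r0:1,r1:8,r2:Add2,r3:Add1
c9: CDB Add1=9 | r0:1,r1:8,r2:Add2,r3:9
c10: - | r0:1,r1:8,r2:Add2,r3:9
c11: CDB Add2=17 | r0:1,r1:8,r2:17,r3:9

STATUS = VALUE 17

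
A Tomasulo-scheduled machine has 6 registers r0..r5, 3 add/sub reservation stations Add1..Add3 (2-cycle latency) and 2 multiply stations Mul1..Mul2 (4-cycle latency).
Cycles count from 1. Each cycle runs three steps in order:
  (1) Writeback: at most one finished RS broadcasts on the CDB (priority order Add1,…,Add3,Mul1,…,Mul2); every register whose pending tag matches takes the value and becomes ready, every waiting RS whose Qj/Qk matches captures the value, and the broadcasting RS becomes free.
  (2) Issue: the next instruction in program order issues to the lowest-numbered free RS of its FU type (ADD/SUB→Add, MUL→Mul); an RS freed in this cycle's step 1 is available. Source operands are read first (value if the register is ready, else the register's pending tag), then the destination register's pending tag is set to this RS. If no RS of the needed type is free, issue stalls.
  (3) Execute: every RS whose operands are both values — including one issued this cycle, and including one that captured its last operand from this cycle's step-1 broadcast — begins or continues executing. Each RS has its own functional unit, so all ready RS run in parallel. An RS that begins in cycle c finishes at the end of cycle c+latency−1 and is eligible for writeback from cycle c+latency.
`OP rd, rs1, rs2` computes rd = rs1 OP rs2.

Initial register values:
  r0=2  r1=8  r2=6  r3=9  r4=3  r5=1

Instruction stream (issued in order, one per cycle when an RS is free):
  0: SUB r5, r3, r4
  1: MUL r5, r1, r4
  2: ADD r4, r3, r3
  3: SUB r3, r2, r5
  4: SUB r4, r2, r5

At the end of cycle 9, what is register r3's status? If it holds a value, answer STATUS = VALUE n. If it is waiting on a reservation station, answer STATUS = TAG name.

STATUS = VALUE -18

c1: issue SUB r5<-Add1 | r0:2,r1:8,r2:6,r3:9,r4:3,r5:Add1
c2: issue MUL r5<-Mul1 | r0:2,r1:8,r2:6,r3:9,r4:3,r5:Mul1
c3: CDB Add1=6; issue ADD r4<-Add1 | r0:2,r1:8,r2:6,r3:9,r4:Add1,r5:Mul1
c4: issue SUB r3<-Add2 | r0:2,r1:8,r2:6,r3:Add2,r4:Add1,r5:Mul1
c5: CDB Add1=18; issue SUB r4<-Add1 | r0:2,r1:8,r2:6,r3:Add2,r4:Add1,r5:Mul1
c6: CDB Mul1=24 | r0:2,r1:8,r2:6,r3:Add2,r4:Add1,r5:24
c7: - | r0:2,r1:8,r2:6,r3:Add2,r4:Add1,r5:24
c8: CDB Add1=-18 | r0:2,r1:8,r2:6,r3:Add2,r4:-18,r5:24
c9: CDB Add2=-18 | r0:2,r1:8,r2:6,r3:-18,r4:-18,r5:24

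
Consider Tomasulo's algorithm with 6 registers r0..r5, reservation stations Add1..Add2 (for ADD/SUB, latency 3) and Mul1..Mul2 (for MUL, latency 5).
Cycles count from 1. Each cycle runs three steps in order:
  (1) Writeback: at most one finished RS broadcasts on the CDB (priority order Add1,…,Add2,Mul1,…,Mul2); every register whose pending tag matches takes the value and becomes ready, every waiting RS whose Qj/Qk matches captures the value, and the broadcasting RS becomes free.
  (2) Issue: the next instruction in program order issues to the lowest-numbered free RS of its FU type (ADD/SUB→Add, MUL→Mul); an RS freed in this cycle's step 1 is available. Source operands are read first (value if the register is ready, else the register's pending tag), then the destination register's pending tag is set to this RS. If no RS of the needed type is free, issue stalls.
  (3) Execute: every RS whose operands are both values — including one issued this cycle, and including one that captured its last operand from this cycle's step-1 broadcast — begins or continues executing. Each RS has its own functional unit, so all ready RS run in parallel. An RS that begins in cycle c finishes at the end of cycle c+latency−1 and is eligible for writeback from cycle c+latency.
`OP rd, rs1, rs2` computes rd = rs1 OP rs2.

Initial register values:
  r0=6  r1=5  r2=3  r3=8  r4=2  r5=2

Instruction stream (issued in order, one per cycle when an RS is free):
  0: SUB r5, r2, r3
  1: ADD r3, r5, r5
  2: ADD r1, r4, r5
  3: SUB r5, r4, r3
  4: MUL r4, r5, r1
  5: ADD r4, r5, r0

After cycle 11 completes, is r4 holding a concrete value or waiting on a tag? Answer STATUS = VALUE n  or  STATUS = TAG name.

c1: issue SUB r5<-Add1 | r0:6,r1:5,r2:3,r3:8,r4:2,r5:Add1
c2: issue ADD r3<-Add2 | r0:6,r1:5,r2:3,r3:Add2,r4:2,r5:Add1
c3: stall | r0:6,r1:5,r2:3,r3:Add2,r4:2,r5:Add1
c4: CDB Add1=-5; issue ADD r1<-Add1 | r0:6,r1:Add1,r2:3,r3:Add2,r4:2,r5:-5
c5: stall | r0:6,r1:Add1,r2:3,r3:Add2,r4:2,r5:-5
c6: stall | r0:6,r1:Add1,r2:3,r3:Add2,r4:2,r5:-5
c7: CDB Add1=-3; issue SUB r5<-Add1 | r0:6,r1:-3,r2:3,r3:Add2,r4:2,r5:Add1
c8: CDB Add2=-10; issue MUL r4<-Mul1 | r0:6,r1:-3,r2:3,r3:-10,r4:Mul1,r5:Add1
c9: issue ADD r4<-Add2 | r0:6,r1:-3,r2:3,r3:-10,r4:Add2,r5:Add1
c10: - | r0:6,r1:-3,r2:3,r3:-10,r4:Add2,r5:Add1
c11: CDB Add1=12 | r0:6,r1:-3,r2:3,r3:-10,r4:Add2,r5:12

STATUS = TAG Add2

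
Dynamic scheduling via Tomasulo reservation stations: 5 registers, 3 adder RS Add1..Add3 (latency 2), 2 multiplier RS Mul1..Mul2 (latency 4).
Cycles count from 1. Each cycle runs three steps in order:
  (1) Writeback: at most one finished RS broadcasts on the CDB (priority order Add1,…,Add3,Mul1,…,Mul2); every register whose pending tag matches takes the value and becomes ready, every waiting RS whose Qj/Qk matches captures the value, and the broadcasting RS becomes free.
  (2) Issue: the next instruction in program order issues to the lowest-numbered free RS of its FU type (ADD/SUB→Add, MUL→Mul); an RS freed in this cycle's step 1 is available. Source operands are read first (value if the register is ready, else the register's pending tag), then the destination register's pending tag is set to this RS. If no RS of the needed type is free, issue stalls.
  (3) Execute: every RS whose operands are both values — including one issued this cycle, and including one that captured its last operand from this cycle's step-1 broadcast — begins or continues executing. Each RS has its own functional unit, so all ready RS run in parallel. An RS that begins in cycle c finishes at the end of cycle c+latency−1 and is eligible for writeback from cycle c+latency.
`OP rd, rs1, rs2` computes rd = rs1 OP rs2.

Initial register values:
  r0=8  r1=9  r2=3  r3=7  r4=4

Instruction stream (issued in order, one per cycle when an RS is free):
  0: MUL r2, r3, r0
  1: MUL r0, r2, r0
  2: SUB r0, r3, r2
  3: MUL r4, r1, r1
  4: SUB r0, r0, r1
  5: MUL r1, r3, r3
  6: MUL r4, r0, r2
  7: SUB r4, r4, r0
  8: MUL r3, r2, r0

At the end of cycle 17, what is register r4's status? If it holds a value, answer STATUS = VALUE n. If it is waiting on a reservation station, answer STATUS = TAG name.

STATUS = VALUE -3190

  c1: issue MUL r2<-Mul1  regs: r0:8,r1:9,r2:Mul1,r3:7,r4:4
  c2: issue MUL r0<-Mul2  regs: r0:Mul2,r1:9,r2:Mul1,r3:7,r4:4
  c3: issue SUB r0<-Add1  regs: r0:Add1,r1:9,r2:Mul1,r3:7,r4:4
  c4: stall  regs: r0:Add1,r1:9,r2:Mul1,r3:7,r4:4
  c5: CDB Mul1=56; issue MUL r4<-Mul1  regs: r0:Add1,r1:9,r2:56,r3:7,r4:Mul1
  c6: issue SUB r0<-Add2  regs: r0:Add2,r1:9,r2:56,r3:7,r4:Mul1
  c7: CDB Add1=-49; stall  regs: r0:Add2,r1:9,r2:56,r3:7,r4:Mul1
  c8: stall  regs: r0:Add2,r1:9,r2:56,r3:7,r4:Mul1
  c9: CDB Add2=-58; stall  regs: r0:-58,r1:9,r2:56,r3:7,r4:Mul1
  c10: CDB Mul1=81; issue MUL r1<-Mul1  regs: r0:-58,r1:Mul1,r2:56,r3:7,r4:81
  c11: CDB Mul2=448; issue MUL r4<-Mul2  regs: r0:-58,r1:Mul1,r2:56,r3:7,r4:Mul2
  c12: issue SUB r4<-Add1  regs: r0:-58,r1:Mul1,r2:56,r3:7,r4:Add1
  c13: stall  regs: r0:-58,r1:Mul1,r2:56,r3:7,r4:Add1
  c14: CDB Mul1=49; issue MUL r3<-Mul1  regs: r0:-58,r1:49,r2:56,r3:Mul1,r4:Add1
  c15: CDB Mul2=-3248  regs: r0:-58,r1:49,r2:56,r3:Mul1,r4:Add1
  c16: -  regs: r0:-58,r1:49,r2:56,r3:Mul1,r4:Add1
  c17: CDB Add1=-3190  regs: r0:-58,r1:49,r2:56,r3:Mul1,r4:-3190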